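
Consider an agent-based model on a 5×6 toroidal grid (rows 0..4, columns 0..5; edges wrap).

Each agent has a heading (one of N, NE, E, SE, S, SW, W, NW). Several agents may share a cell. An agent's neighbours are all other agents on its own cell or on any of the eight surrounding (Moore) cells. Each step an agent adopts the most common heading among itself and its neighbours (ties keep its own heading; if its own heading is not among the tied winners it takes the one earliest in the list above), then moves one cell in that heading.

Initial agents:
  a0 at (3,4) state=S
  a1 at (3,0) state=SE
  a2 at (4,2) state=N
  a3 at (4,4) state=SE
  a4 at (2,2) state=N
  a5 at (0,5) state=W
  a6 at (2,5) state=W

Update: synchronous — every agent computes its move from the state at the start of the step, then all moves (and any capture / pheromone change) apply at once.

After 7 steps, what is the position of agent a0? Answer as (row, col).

(0, 1)

t=1: a0@(4,4):S a1@(4,1):SE a2@(3,2):N a3@(0,5):SE a4@(1,2):N a5@(0,4):W a6@(2,4):W
t=2: a0@(0,4):S a1@(0,2):SE a2@(2,2):N a3@(1,0):SE a4@(0,2):N a5@(0,3):W a6@(2,3):W
t=3: a0@(1,4):S a1@(1,3):SE a2@(1,2):N a3@(2,1):SE a4@(4,2):N a5@(0,2):W a6@(2,2):W
t=4: a0@(2,4):S a1@(1,2):W a2@(2,3):SE a3@(3,2):SE a4@(3,2):N a5@(4,2):N a6@(3,3):SE
t=5: a0@(3,5):SE a1@(1,1):W a2@(3,4):SE a3@(4,3):SE a4@(4,3):SE a5@(3,2):N a6@(4,4):SE
t=6: a0@(4,0):SE a1@(1,0):W a2@(4,5):SE a3@(0,4):SE a4@(0,4):SE a5@(4,3):SE a6@(0,5):SE
t=7: a0@(0,1):SE a1@(1,5):W a2@(0,0):SE a3@(1,5):SE a4@(1,5):SE a5@(0,4):SE a6@(1,0):SE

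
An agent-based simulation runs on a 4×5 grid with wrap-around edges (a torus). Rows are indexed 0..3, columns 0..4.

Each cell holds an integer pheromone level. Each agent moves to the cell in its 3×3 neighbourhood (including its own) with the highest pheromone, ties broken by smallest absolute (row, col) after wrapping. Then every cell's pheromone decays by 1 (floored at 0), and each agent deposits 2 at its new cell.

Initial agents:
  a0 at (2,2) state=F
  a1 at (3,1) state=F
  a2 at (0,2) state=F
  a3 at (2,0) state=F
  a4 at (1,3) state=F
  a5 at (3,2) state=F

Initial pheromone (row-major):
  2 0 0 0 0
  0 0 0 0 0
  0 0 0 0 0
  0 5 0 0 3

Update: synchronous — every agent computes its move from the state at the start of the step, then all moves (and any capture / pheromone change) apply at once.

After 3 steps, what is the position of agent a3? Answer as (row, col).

t=1: a0@(3,1) a1@(3,1) a2@(3,1) a3@(3,1) a4@(0,2) a5@(3,1) | pheromone: 1 0 2 0 0 / 0 0 0 0 0 / 0 0 0 0 0 / 0 14 0 0 2
t=2: a0@(3,1) a1@(3,1) a2@(3,1) a3@(3,1) a4@(3,1) a5@(3,1) | pheromone: 0 0 1 0 0 / 0 0 0 0 0 / 0 0 0 0 0 / 0 25 0 0 1
t=3: a0@(3,1) a1@(3,1) a2@(3,1) a3@(3,1) a4@(3,1) a5@(3,1) | pheromone: 0 0 0 0 0 / 0 0 0 0 0 / 0 0 0 0 0 / 0 36 0 0 0

(3, 1)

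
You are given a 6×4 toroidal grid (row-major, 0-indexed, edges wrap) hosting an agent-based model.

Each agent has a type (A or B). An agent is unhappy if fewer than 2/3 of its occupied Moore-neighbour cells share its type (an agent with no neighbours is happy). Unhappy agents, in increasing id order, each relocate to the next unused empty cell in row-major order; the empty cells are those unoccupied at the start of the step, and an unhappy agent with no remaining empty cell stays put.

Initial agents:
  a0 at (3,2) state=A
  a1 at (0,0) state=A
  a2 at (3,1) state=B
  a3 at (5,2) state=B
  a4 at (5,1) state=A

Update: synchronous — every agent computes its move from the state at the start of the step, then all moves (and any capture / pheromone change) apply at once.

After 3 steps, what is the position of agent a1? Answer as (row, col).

(0, 0)

t=1: a0@(0,1):A a1@(0,0):A a2@(0,2):B a3@(0,3):B a4@(1,0):A
t=2: a0@(0,1):A a1@(0,0):A a2@(1,1):B a3@(1,2):B a4@(1,0):A
t=3: a0@(0,2):A a1@(0,0):A a2@(0,3):B a3@(1,3):B a4@(1,0):A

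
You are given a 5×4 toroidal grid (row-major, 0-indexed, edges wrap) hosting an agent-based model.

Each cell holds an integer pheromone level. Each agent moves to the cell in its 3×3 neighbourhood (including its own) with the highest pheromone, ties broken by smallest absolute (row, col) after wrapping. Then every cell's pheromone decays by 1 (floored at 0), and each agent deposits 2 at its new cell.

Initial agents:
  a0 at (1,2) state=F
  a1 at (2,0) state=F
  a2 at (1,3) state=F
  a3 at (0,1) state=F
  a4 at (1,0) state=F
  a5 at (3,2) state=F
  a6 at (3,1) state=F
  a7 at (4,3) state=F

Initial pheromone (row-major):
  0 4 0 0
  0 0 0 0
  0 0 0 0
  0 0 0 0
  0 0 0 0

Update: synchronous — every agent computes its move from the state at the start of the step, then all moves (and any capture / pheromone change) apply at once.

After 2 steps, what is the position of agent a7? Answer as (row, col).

t=1: a0@(0,1) a1@(1,0) a2@(0,0) a3@(0,1) a4@(0,1) a5@(2,1) a6@(2,0) a7@(0,0) | pheromone: 4 9 0 0 / 2 0 0 0 / 2 2 0 0 / 0 0 0 0 / 0 0 0 0
t=2: a0@(0,1) a1@(0,1) a2@(0,1) a3@(0,1) a4@(0,1) a5@(1,0) a6@(1,0) a7@(0,1) | pheromone: 3 20 0 0 / 5 0 0 0 / 1 1 0 0 / 0 0 0 0 / 0 0 0 0

(0, 1)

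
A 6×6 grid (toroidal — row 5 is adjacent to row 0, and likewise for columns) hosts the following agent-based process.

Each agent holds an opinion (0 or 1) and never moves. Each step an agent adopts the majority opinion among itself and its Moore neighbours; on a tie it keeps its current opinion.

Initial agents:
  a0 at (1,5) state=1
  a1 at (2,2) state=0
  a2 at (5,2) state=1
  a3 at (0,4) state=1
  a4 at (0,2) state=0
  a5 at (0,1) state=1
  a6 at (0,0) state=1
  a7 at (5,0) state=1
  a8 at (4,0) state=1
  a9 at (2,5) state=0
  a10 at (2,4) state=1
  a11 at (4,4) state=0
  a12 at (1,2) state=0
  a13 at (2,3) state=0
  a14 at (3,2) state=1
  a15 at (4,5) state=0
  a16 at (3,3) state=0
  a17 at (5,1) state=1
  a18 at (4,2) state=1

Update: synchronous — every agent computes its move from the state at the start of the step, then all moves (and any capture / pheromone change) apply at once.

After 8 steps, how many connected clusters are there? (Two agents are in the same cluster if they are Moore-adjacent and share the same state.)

t=1: a0@(1,5):1 a1@(2,2):0 a2@(5,2):1 a3@(0,4):1 a4@(0,2):1 a5@(0,1):1 a6@(0,0):1 a7@(5,0):1 a8@(4,0):1 a9@(2,5):1 a10@(2,4):0 a11@(4,4):0 a12@(1,2):0 a13@(2,3):0 a14@(3,2):0 a15@(4,5):0 a16@(3,3):0 a17@(5,1):1 a18@(4,2):1
t=2: (unchanged — steady state)

2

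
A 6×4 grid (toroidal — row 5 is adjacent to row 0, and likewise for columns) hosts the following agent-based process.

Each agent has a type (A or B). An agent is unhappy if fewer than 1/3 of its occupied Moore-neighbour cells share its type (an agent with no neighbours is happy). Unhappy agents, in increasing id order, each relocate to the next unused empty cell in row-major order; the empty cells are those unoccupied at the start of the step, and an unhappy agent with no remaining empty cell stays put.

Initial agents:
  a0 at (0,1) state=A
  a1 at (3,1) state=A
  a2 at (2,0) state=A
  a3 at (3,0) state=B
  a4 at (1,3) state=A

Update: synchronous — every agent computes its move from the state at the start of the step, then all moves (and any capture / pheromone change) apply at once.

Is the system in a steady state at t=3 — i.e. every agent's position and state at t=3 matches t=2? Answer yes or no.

t=1: a0@(0,1):A a1@(3,1):A a2@(2,0):A a3@(0,0):B a4@(1,3):A
t=2: a0@(0,2):A a1@(3,1):A a2@(2,0):A a3@(0,3):B a4@(1,3):A
t=3: a0@(0,2):A a1@(3,1):A a2@(2,0):A a3@(0,0):B a4@(1,3):A

no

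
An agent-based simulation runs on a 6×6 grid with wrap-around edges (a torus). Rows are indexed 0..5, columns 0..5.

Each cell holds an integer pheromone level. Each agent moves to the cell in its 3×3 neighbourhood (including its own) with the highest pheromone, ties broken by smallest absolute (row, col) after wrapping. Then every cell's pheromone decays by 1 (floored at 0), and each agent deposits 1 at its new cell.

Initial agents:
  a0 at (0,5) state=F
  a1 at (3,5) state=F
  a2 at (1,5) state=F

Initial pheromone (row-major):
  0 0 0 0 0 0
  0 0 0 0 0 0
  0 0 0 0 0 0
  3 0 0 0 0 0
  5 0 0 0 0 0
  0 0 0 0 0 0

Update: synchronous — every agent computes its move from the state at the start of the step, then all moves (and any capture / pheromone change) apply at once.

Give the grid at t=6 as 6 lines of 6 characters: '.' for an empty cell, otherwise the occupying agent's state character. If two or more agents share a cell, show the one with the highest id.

t=1: a0@(0,0) a1@(4,0) a2@(0,0) | pheromone: 2 0 0 0 0 0 / 0 0 0 0 0 0 / 0 0 0 0 0 0 / 2 0 0 0 0 0 / 5 0 0 0 0 0 / 0 0 0 0 0 0
t=2: a0@(0,0) a1@(4,0) a2@(0,0) | pheromone: 3 0 0 0 0 0 / 0 0 0 0 0 0 / 0 0 0 0 0 0 / 1 0 0 0 0 0 / 5 0 0 0 0 0 / 0 0 0 0 0 0
t=3: a0@(0,0) a1@(4,0) a2@(0,0) | pheromone: 4 0 0 0 0 0 / 0 0 0 0 0 0 / 0 0 0 0 0 0 / 0 0 0 0 0 0 / 5 0 0 0 0 0 / 0 0 0 0 0 0
t=4: a0@(0,0) a1@(4,0) a2@(0,0) | pheromone: 5 0 0 0 0 0 / 0 0 0 0 0 0 / 0 0 0 0 0 0 / 0 0 0 0 0 0 / 5 0 0 0 0 0 / 0 0 0 0 0 0
t=5: a0@(0,0) a1@(4,0) a2@(0,0) | pheromone: 6 0 0 0 0 0 / 0 0 0 0 0 0 / 0 0 0 0 0 0 / 0 0 0 0 0 0 / 5 0 0 0 0 0 / 0 0 0 0 0 0
t=6: a0@(0,0) a1@(4,0) a2@(0,0) | pheromone: 7 0 0 0 0 0 / 0 0 0 0 0 0 / 0 0 0 0 0 0 / 0 0 0 0 0 0 / 5 0 0 0 0 0 / 0 0 0 0 0 0

F.....
......
......
......
F.....
......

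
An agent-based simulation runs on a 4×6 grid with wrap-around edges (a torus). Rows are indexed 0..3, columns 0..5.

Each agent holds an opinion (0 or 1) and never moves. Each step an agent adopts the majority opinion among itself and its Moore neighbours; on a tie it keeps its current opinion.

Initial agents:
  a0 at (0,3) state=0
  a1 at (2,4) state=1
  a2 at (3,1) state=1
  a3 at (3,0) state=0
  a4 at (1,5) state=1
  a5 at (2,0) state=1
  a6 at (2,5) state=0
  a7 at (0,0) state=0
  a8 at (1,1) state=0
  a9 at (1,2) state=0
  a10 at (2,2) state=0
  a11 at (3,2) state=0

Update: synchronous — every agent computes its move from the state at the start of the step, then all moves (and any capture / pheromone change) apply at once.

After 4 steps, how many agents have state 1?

4

t=1: a0@(0,3):0 a1@(2,4):1 a2@(3,1):0 a3@(3,0):0 a4@(1,5):1 a5@(2,0):1 a6@(2,5):1 a7@(0,0):0 a8@(1,1):0 a9@(1,2):0 a10@(2,2):0 a11@(3,2):0
t=2: (unchanged — steady state)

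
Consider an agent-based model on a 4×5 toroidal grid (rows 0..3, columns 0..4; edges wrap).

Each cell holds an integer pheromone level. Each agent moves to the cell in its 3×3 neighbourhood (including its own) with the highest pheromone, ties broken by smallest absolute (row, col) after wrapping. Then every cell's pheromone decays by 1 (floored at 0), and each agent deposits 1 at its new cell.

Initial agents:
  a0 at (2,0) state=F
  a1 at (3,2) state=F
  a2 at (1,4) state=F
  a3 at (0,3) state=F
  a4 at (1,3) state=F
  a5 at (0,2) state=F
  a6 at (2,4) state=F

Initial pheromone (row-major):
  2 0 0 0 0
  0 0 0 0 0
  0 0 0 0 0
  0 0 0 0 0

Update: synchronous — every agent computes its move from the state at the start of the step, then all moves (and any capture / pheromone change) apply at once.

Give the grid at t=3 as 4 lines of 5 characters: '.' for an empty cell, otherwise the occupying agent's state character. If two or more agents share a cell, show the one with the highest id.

t=1: a0@(1,0) a1@(0,1) a2@(0,0) a3@(0,2) a4@(0,2) a5@(0,1) a6@(1,0) | pheromone: 2 2 2 0 0 / 2 0 0 0 0 / 0 0 0 0 0 / 0 0 0 0 0
t=2: a0@(0,0) a1@(0,0) a2@(0,0) a3@(0,1) a4@(0,1) a5@(0,0) a6@(0,0) | pheromone: 6 3 1 0 0 / 1 0 0 0 0 / 0 0 0 0 0 / 0 0 0 0 0
t=3: a0@(0,0) a1@(0,0) a2@(0,0) a3@(0,0) a4@(0,0) a5@(0,0) a6@(0,0) | pheromone: 12 2 0 0 0 / 0 0 0 0 0 / 0 0 0 0 0 / 0 0 0 0 0

F....
.....
.....
.....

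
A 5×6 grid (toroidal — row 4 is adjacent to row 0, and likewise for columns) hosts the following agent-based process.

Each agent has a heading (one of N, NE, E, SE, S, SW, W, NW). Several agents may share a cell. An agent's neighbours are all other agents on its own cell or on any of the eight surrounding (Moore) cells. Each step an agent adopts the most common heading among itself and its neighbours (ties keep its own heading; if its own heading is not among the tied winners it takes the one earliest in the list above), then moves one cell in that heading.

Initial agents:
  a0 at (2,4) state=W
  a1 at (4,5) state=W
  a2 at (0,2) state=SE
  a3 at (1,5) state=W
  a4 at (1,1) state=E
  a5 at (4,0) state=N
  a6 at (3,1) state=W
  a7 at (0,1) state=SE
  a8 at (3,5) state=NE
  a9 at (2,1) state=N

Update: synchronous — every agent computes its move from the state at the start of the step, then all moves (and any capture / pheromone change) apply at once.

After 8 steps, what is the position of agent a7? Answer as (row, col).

t=1: a0@(2,3):W a1@(4,4):W a2@(1,3):SE a3@(1,4):W a4@(2,2):SE a5@(4,5):W a6@(2,1):N a7@(1,2):SE a8@(3,4):W a9@(1,1):N
t=2: a0@(2,2):W a1@(4,3):W a2@(2,4):SE a3@(1,3):W a4@(3,3):SE a5@(4,4):W a6@(1,1):N a7@(2,3):SE a8@(3,3):W a9@(0,1):N
t=3: a0@(2,1):W a1@(4,2):W a2@(3,5):SE a3@(1,2):W a4@(3,2):W a5@(4,3):W a6@(0,1):N a7@(3,4):SE a8@(3,2):W a9@(4,1):N
t=4: a0@(2,0):W a1@(4,1):W a2@(4,0):SE a3@(1,1):W a4@(3,1):W a5@(4,2):W a6@(4,1):N a7@(4,5):SE a8@(3,1):W a9@(4,0):W
t=5: a0@(2,5):W a1@(4,0):W a2@(4,5):W a3@(1,0):W a4@(3,0):W a5@(4,1):W a6@(4,0):W a7@(0,0):SE a8@(3,0):W a9@(4,5):W
t=6: a0@(2,4):W a1@(4,5):W a2@(4,4):W a3@(1,5):W a4@(3,5):W a5@(4,0):W a6@(4,5):W a7@(0,5):W a8@(3,5):W a9@(4,4):W
t=7: a0@(2,3):W a1@(4,4):W a2@(4,3):W a3@(1,4):W a4@(3,4):W a5@(4,5):W a6@(4,4):W a7@(0,4):W a8@(3,4):W a9@(4,3):W
t=8: a0@(2,2):W a1@(4,3):W a2@(4,2):W a3@(1,3):W a4@(3,3):W a5@(4,4):W a6@(4,3):W a7@(0,3):W a8@(3,3):W a9@(4,2):W

(0, 3)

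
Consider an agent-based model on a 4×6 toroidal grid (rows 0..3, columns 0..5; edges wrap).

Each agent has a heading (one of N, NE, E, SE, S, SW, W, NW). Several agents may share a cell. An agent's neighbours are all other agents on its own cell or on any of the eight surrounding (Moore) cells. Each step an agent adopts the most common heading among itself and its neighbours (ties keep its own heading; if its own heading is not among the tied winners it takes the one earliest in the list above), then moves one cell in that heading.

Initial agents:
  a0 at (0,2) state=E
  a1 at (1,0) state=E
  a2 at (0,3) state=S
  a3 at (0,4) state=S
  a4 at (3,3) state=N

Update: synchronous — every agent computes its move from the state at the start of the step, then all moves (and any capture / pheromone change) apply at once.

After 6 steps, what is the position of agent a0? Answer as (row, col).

t=1: a0@(0,3):E a1@(1,1):E a2@(1,3):S a3@(1,4):S a4@(0,3):S
t=2: a0@(1,3):S a1@(1,2):E a2@(2,3):S a3@(2,4):S a4@(1,3):S
t=3: a0@(2,3):S a1@(2,2):S a2@(3,3):S a3@(3,4):S a4@(2,3):S
t=4: a0@(3,3):S a1@(3,2):S a2@(0,3):S a3@(0,4):S a4@(3,3):S
t=5: a0@(0,3):S a1@(0,2):S a2@(1,3):S a3@(1,4):S a4@(0,3):S
t=6: a0@(1,3):S a1@(1,2):S a2@(2,3):S a3@(2,4):S a4@(1,3):S

(1, 3)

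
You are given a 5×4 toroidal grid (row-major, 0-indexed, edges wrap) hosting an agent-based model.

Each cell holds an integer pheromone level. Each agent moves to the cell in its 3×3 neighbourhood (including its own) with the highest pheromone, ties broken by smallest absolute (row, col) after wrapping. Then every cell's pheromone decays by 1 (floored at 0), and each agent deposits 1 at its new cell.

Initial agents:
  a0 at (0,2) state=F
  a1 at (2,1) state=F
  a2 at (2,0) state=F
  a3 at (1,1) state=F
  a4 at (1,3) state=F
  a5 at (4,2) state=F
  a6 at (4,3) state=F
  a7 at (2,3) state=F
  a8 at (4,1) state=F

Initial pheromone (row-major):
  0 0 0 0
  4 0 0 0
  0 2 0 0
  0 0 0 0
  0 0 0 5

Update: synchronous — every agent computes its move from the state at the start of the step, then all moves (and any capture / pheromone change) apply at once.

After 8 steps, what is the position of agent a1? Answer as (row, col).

t=1: a0@(4,3) a1@(1,0) a2@(1,0) a3@(1,0) a4@(1,0) a5@(4,3) a6@(4,3) a7@(1,0) a8@(0,0) | pheromone: 1 0 0 0 / 8 0 0 0 / 0 1 0 0 / 0 0 0 0 / 0 0 0 7
t=2: a0@(4,3) a1@(1,0) a2@(1,0) a3@(1,0) a4@(1,0) a5@(4,3) a6@(4,3) a7@(1,0) a8@(1,0) | pheromone: 0 0 0 0 / 13 0 0 0 / 0 0 0 0 / 0 0 0 0 / 0 0 0 9
t=3: a0@(4,3) a1@(1,0) a2@(1,0) a3@(1,0) a4@(1,0) a5@(4,3) a6@(4,3) a7@(1,0) a8@(1,0) | pheromone: 0 0 0 0 / 18 0 0 0 / 0 0 0 0 / 0 0 0 0 / 0 0 0 11
t=4: a0@(4,3) a1@(1,0) a2@(1,0) a3@(1,0) a4@(1,0) a5@(4,3) a6@(4,3) a7@(1,0) a8@(1,0) | pheromone: 0 0 0 0 / 23 0 0 0 / 0 0 0 0 / 0 0 0 0 / 0 0 0 13
t=5: a0@(4,3) a1@(1,0) a2@(1,0) a3@(1,0) a4@(1,0) a5@(4,3) a6@(4,3) a7@(1,0) a8@(1,0) | pheromone: 0 0 0 0 / 28 0 0 0 / 0 0 0 0 / 0 0 0 0 / 0 0 0 15
t=6: a0@(4,3) a1@(1,0) a2@(1,0) a3@(1,0) a4@(1,0) a5@(4,3) a6@(4,3) a7@(1,0) a8@(1,0) | pheromone: 0 0 0 0 / 33 0 0 0 / 0 0 0 0 / 0 0 0 0 / 0 0 0 17
t=7: a0@(4,3) a1@(1,0) a2@(1,0) a3@(1,0) a4@(1,0) a5@(4,3) a6@(4,3) a7@(1,0) a8@(1,0) | pheromone: 0 0 0 0 / 38 0 0 0 / 0 0 0 0 / 0 0 0 0 / 0 0 0 19
t=8: a0@(4,3) a1@(1,0) a2@(1,0) a3@(1,0) a4@(1,0) a5@(4,3) a6@(4,3) a7@(1,0) a8@(1,0) | pheromone: 0 0 0 0 / 43 0 0 0 / 0 0 0 0 / 0 0 0 0 / 0 0 0 21

(1, 0)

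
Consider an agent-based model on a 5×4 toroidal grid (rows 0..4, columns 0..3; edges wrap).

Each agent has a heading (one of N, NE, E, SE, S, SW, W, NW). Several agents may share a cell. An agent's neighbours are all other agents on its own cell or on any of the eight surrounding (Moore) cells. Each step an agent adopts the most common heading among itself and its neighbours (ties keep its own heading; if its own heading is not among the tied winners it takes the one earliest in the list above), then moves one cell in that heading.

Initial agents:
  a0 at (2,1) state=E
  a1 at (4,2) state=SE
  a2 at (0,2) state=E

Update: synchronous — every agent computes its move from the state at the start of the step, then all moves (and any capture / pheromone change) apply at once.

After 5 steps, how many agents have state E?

3

t=1: a0@(2,2):E a1@(0,3):SE a2@(0,3):E
t=2: a0@(2,3):E a1@(1,0):SE a2@(0,0):E
t=3: a0@(2,0):E a1@(1,1):E a2@(0,1):E
t=4: a0@(2,1):E a1@(1,2):E a2@(0,2):E
t=5: a0@(2,2):E a1@(1,3):E a2@(0,3):E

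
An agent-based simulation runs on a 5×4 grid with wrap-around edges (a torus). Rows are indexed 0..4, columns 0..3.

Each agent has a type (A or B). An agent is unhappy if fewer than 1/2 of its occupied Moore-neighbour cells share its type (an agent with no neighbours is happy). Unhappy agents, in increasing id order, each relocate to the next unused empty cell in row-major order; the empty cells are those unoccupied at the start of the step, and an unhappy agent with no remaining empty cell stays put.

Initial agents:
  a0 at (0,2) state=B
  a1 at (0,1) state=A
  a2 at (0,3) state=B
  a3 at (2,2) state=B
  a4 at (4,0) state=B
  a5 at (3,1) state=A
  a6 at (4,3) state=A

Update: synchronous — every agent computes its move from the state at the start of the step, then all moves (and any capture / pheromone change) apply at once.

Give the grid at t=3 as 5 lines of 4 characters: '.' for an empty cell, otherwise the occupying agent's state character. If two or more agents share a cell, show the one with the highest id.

t=1: a0@(0,0):B a1@(1,0):A a2@(0,3):B a3@(1,1):B a4@(1,2):B a5@(1,3):A a6@(2,0):A
t=2: a0@(0,0):B a1@(0,1):A a2@(0,3):B a3@(1,1):B a4@(1,2):B a5@(0,2):A a6@(2,0):A
t=3: a0@(0,0):B a1@(1,0):A a2@(0,3):B a3@(1,3):B a4@(1,2):B a5@(2,1):A a6@(2,2):A

B..B
A.BB
.AA.
....
....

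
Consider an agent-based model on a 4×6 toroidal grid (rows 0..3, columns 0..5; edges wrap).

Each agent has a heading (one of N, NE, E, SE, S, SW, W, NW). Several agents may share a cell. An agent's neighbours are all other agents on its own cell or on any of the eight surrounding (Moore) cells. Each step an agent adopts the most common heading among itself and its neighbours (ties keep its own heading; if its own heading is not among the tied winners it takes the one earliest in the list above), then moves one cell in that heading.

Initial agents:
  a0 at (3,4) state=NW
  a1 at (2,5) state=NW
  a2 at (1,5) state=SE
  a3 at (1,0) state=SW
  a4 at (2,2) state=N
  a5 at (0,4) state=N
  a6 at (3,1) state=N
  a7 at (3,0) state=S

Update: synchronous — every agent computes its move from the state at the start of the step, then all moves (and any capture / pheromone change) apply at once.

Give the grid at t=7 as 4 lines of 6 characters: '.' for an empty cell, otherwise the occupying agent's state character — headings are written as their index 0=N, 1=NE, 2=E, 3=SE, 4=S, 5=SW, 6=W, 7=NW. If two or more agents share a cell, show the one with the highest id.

t=1: a0@(2,3):NW a1@(1,4):NW a2@(2,0):SE a3@(2,5):SW a4@(1,2):N a5@(3,4):N a6@(2,1):N a7@(0,0):S
t=2: a0@(1,2):NW a1@(0,3):NW a2@(3,1):SE a3@(3,4):SW a4@(0,2):N a5@(2,4):N a6@(1,1):N a7@(1,0):S
t=3: a0@(0,1):NW a1@(3,2):NW a2@(0,2):SE a3@(0,3):SW a4@(3,2):N a5@(1,4):N a6@(0,1):N a7@(2,0):S
t=4: a0@(3,0):NW a1@(2,1):NW a2@(3,2):N a3@(3,3):N a4@(2,2):N a5@(0,4):N a6@(3,1):N a7@(3,0):S
t=5: a0@(2,5):NW a1@(1,1):N a2@(2,2):N a3@(2,3):N a4@(1,2):N a5@(3,4):N a6@(2,1):N a7@(2,5):NW
t=6: a0@(1,4):NW a1@(0,1):N a2@(1,2):N a3@(1,3):N a4@(0,2):N a5@(2,4):N a6@(1,1):N a7@(1,4):NW
t=7: a0@(0,3):NW a1@(3,1):N a2@(0,2):N a3@(0,3):N a4@(3,2):N a5@(1,4):N a6@(0,1):N a7@(0,3):NW

.007..
....0.
......
.00...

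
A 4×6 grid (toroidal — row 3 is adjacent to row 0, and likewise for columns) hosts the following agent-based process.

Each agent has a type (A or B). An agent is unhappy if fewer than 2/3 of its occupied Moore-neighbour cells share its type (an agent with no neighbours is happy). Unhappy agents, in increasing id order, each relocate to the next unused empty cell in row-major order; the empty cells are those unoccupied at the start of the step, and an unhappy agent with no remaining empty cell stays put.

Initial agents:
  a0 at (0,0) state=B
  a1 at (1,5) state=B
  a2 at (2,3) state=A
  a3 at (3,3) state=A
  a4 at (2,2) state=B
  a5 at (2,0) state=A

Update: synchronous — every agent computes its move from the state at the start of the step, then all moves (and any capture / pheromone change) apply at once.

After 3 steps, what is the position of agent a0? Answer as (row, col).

t=1: a0@(0,0):B a1@(0,1):B a2@(0,2):A a3@(0,3):A a4@(0,4):B a5@(0,5):A
t=2: a0@(1,0):B a1@(1,1):B a2@(1,2):A a3@(1,3):A a4@(1,4):B a5@(1,5):A
t=3: a0@(0,0):B a1@(0,1):B a2@(0,2):A a3@(0,3):A a4@(0,4):B a5@(0,5):A

(0, 0)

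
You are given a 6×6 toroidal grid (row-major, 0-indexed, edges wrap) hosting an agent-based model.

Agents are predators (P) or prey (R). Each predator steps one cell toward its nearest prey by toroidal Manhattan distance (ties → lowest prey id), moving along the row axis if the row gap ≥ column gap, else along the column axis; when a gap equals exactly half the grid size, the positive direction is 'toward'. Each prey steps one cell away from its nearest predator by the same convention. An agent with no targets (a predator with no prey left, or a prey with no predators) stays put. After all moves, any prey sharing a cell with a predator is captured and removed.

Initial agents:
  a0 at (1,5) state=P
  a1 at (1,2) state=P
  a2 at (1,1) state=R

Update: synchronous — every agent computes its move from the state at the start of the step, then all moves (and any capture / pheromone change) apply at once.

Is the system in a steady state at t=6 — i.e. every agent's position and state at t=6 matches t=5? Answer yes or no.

yes

t=1: a0@(1,0):P a1@(1,1):P
t=2: (unchanged — steady state)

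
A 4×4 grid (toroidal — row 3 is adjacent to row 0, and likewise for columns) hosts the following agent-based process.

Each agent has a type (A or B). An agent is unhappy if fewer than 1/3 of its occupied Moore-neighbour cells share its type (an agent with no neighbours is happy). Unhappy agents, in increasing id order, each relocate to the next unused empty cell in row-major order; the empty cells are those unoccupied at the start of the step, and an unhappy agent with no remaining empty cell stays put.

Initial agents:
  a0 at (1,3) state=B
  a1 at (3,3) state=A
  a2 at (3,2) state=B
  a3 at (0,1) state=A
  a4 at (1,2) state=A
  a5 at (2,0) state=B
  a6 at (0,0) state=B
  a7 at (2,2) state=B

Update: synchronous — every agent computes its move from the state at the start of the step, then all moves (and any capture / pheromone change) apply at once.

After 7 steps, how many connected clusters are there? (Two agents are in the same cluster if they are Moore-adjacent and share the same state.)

2

t=1: a0@(1,3):B a1@(0,2):A a2@(3,2):B a3@(0,1):A a4@(1,2):A a5@(2,0):B a6@(0,0):B a7@(2,2):B
t=2: (unchanged — steady state)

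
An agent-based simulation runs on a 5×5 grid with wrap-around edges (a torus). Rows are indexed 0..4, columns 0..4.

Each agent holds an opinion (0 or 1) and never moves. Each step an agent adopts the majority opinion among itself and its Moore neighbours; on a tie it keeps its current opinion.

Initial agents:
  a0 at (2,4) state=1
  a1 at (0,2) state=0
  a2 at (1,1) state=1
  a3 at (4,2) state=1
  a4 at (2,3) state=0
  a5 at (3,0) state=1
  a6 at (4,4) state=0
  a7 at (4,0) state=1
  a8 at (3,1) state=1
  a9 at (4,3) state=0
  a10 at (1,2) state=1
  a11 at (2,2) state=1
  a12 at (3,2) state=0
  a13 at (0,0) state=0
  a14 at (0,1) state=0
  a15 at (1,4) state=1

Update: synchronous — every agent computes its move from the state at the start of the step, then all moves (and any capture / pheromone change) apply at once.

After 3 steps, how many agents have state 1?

t=1: a0@(2,4):1 a1@(0,2):0 a2@(1,1):1 a3@(4,2):0 a4@(2,3):1 a5@(3,0):1 a6@(4,4):0 a7@(4,0):1 a8@(3,1):1 a9@(4,3):0 a10@(1,2):1 a11@(2,2):1 a12@(3,2):0 a13@(0,0):0 a14@(0,1):1 a15@(1,4):1
t=2: a0@(2,4):1 a1@(0,2):0 a2@(1,1):1 a3@(4,2):0 a4@(2,3):1 a5@(3,0):1 a6@(4,4):0 a7@(4,0):1 a8@(3,1):1 a9@(4,3):0 a10@(1,2):1 a11@(2,2):1 a12@(3,2):0 a13@(0,0):1 a14@(0,1):1 a15@(1,4):1
t=3: a0@(2,4):1 a1@(0,2):0 a2@(1,1):1 a3@(4,2):0 a4@(2,3):1 a5@(3,0):1 a6@(4,4):1 a7@(4,0):1 a8@(3,1):1 a9@(4,3):0 a10@(1,2):1 a11@(2,2):1 a12@(3,2):0 a13@(0,0):1 a14@(0,1):1 a15@(1,4):1

12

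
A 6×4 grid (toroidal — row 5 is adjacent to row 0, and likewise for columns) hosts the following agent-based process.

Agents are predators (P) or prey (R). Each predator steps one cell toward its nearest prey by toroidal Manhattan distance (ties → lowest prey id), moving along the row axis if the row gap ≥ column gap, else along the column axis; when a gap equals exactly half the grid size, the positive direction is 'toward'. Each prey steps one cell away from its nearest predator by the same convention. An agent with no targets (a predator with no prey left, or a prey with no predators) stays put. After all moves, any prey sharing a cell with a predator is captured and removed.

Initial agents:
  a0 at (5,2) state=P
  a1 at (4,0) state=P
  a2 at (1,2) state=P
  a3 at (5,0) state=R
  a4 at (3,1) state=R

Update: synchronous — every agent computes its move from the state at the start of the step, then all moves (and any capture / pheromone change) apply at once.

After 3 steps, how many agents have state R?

1

t=1: a0@(5,3):P a1@(5,0):P a2@(2,2):P a3@(0,0):R a4@(2,1):R
t=2: a0@(0,3):P a1@(0,0):P a2@(2,1):P a3@(1,0):R a4@(2,0):R
t=3: a0@(1,3):P a1@(1,0):P a2@(2,0):P a4@(2,3):R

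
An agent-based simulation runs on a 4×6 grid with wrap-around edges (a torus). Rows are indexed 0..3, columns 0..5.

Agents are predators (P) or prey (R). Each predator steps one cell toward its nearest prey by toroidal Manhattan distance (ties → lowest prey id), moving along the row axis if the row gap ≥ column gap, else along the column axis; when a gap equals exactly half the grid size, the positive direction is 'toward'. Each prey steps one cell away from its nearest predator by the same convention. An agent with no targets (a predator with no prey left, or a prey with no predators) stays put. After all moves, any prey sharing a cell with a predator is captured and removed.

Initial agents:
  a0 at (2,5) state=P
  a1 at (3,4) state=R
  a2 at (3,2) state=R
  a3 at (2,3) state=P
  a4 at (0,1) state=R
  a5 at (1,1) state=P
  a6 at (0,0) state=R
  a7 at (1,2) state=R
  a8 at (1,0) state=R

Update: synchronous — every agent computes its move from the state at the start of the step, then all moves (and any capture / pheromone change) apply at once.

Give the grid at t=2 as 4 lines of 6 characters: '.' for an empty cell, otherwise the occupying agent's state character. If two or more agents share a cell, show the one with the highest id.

t=1: a0@(3,5):P a1@(0,4):R a2@(0,2):R a3@(3,3):P a4@(3,1):R a5@(0,1):P a6@(3,0):R a7@(1,3):R a8@(1,5):R
t=2: a0@(3,0):P a1@(1,4):R a3@(0,3):P a4@(2,1):R a5@(0,2):P a6@(3,1):R a8@(0,5):R

..PP.R
....R.
.R....
PR....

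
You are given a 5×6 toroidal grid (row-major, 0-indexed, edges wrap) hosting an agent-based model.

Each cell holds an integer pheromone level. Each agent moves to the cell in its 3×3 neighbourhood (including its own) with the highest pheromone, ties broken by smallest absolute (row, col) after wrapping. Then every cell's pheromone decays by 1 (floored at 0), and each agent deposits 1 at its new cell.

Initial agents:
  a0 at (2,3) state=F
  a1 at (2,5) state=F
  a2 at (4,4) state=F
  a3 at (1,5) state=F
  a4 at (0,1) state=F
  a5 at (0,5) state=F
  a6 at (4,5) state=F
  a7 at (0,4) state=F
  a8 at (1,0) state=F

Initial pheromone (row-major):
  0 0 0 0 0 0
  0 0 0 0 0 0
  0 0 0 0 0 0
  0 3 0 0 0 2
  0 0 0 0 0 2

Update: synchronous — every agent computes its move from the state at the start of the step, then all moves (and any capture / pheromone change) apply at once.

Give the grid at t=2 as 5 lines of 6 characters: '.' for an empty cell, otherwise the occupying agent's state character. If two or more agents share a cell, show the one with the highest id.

t=1: a0@(1,2) a1@(3,5) a2@(3,5) a3@(0,0) a4@(0,0) a5@(4,5) a6@(3,5) a7@(4,5) a8@(0,0) | pheromone: 3 0 0 0 0 0 / 0 0 1 0 0 0 / 0 0 0 0 0 0 / 0 2 0 0 0 4 / 0 0 0 0 0 3
t=2: a0@(1,2) a1@(3,5) a2@(3,5) a3@(0,0) a4@(0,0) a5@(3,5) a6@(3,5) a7@(3,5) a8@(0,0) | pheromone: 5 0 0 0 0 0 / 0 0 1 0 0 0 / 0 0 0 0 0 0 / 0 1 0 0 0 8 / 0 0 0 0 0 2

F.....
..F...
......
.....F
......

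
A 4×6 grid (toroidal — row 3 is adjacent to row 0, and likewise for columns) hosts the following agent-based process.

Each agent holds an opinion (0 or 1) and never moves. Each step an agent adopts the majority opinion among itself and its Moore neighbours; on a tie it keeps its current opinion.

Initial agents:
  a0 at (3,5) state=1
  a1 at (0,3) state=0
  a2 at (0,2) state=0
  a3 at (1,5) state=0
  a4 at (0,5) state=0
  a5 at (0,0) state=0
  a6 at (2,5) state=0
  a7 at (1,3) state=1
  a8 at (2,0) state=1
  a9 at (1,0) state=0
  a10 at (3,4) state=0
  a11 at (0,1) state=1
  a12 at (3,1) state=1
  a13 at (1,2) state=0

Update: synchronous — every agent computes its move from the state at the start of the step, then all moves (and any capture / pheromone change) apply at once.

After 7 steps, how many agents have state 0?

14

t=1: a0@(3,5):0 a1@(0,3):0 a2@(0,2):0 a3@(1,5):0 a4@(0,5):0 a5@(0,0):0 a6@(2,5):0 a7@(1,3):0 a8@(2,0):1 a9@(1,0):0 a10@(3,4):0 a11@(0,1):0 a12@(3,1):1 a13@(1,2):0
t=2: a0@(3,5):0 a1@(0,3):0 a2@(0,2):0 a3@(1,5):0 a4@(0,5):0 a5@(0,0):0 a6@(2,5):0 a7@(1,3):0 a8@(2,0):0 a9@(1,0):0 a10@(3,4):0 a11@(0,1):0 a12@(3,1):0 a13@(1,2):0
t=3: (unchanged — steady state)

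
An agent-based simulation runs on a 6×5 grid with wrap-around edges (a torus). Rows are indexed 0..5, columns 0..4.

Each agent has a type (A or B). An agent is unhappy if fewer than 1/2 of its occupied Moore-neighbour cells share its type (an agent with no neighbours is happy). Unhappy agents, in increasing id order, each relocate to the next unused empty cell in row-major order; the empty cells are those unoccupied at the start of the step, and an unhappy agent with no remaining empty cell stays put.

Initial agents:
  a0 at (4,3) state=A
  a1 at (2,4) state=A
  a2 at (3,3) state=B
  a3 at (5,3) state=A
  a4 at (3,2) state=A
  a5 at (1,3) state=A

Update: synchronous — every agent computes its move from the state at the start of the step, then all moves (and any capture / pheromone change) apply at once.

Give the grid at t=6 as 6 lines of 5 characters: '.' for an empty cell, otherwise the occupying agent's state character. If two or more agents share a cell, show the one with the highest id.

t=1: a0@(4,3):A a1@(2,4):A a2@(0,0):B a3@(5,3):A a4@(3,2):A a5@(1,3):A
t=2: (unchanged — steady state)

B....
...A.
....A
..A..
...A.
...A.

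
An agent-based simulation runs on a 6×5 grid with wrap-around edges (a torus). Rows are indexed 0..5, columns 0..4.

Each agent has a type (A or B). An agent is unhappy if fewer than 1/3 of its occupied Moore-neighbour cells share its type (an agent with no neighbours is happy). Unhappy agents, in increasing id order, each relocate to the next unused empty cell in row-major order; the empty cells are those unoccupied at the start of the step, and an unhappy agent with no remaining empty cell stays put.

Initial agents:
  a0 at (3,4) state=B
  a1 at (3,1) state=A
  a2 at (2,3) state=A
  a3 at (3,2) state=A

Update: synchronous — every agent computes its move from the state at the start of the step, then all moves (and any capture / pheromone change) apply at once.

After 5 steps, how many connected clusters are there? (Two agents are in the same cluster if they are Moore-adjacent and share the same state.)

2

t=1: a0@(0,0):B a1@(3,1):A a2@(2,3):A a3@(3,2):A
t=2: (unchanged — steady state)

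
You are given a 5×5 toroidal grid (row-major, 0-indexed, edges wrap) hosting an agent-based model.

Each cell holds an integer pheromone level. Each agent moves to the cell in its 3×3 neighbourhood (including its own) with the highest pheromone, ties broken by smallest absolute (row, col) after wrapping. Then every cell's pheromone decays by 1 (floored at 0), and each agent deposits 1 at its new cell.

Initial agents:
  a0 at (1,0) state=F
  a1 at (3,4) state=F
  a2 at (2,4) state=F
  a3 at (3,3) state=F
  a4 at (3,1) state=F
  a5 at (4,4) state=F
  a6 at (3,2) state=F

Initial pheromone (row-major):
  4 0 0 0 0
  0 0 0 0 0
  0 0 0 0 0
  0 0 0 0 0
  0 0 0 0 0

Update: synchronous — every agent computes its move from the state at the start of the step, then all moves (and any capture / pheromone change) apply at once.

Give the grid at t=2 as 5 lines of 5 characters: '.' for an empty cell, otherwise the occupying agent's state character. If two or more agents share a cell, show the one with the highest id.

F....
.....
FF...
.....
.....

t=1: a0@(0,0) a1@(2,0) a2@(1,0) a3@(2,2) a4@(2,0) a5@(0,0) a6@(2,1) | pheromone: 5 0 0 0 0 / 1 0 0 0 0 / 2 1 1 0 0 / 0 0 0 0 0 / 0 0 0 0 0
t=2: a0@(0,0) a1@(2,0) a2@(0,0) a3@(2,1) a4@(2,0) a5@(0,0) a6@(2,0) | pheromone: 7 0 0 0 0 / 0 0 0 0 0 / 4 1 0 0 0 / 0 0 0 0 0 / 0 0 0 0 0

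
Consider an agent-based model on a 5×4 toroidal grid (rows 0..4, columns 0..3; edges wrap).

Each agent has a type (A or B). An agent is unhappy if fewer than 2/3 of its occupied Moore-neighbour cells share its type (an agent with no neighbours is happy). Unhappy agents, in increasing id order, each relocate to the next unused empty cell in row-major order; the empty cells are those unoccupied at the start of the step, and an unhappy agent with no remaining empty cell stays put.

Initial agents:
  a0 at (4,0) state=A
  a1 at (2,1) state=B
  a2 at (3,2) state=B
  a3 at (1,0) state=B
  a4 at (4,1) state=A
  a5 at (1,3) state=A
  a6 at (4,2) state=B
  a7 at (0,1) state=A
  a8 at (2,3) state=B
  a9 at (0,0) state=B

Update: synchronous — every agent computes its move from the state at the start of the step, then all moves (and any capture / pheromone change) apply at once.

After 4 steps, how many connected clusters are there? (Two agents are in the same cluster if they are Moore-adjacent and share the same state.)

t=1: a0@(4,0):A a1@(2,1):B a2@(3,2):B a3@(0,2):B a4@(0,3):A a5@(1,1):A a6@(1,2):B a7@(2,0):A a8@(2,3):B a9@(2,2):B
t=2: a0@(4,0):A a1@(0,0):B a2@(3,2):B a3@(0,1):B a4@(1,0):A a5@(1,3):A a6@(1,2):B a7@(3,0):A a8@(2,3):B a9@(2,2):B
t=3: a0@(0,2):A a1@(0,3):B a2@(3,2):B a3@(1,1):B a4@(2,0):A a5@(2,1):A a6@(1,2):B a7@(3,1):A a8@(3,3):B a9@(2,2):B
t=4: a0@(0,0):A a1@(0,1):B a2@(1,0):B a3@(1,3):B a4@(2,3):A a5@(3,0):A a6@(4,0):B a7@(4,1):A a8@(3,3):B a9@(2,2):B

2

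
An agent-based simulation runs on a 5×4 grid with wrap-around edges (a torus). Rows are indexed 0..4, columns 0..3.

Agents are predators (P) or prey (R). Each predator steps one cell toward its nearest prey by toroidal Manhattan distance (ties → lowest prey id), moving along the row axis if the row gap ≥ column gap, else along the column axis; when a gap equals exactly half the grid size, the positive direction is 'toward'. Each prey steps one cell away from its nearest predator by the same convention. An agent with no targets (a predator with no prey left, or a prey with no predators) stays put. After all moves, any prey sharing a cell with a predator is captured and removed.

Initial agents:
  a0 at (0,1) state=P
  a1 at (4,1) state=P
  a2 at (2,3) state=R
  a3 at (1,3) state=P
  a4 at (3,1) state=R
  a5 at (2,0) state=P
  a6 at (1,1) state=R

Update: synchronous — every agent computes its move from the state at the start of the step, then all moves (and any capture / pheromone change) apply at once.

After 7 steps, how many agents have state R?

t=1: a0@(1,1):P a1@(3,1):P a2@(3,3):R a3@(2,3):P a4@(2,1):R a5@(2,3):P a6@(2,1):R
t=2: a0@(2,1):P a1@(2,1):P a2@(4,3):R a3@(3,3):P a4@(3,1):R a5@(3,3):P a6@(3,1):R
t=3: a0@(3,1):P a1@(3,1):P a2@(0,3):R a3@(4,3):P a4@(4,1):R a5@(4,3):P a6@(4,1):R
t=4: a0@(4,1):P a1@(4,1):P a2@(1,3):R a3@(0,3):P a4@(0,1):R a5@(0,3):P a6@(0,1):R
t=5: a0@(0,1):P a1@(0,1):P a2@(2,3):R a3@(1,3):P a4@(1,1):R a5@(1,3):P a6@(1,1):R
t=6: a0@(1,1):P a1@(1,1):P a2@(3,3):R a3@(2,3):P a4@(2,1):R a5@(2,3):P a6@(2,1):R
t=7: a0@(2,1):P a1@(2,1):P a2@(4,3):R a3@(3,3):P a4@(3,1):R a5@(3,3):P a6@(3,1):R

3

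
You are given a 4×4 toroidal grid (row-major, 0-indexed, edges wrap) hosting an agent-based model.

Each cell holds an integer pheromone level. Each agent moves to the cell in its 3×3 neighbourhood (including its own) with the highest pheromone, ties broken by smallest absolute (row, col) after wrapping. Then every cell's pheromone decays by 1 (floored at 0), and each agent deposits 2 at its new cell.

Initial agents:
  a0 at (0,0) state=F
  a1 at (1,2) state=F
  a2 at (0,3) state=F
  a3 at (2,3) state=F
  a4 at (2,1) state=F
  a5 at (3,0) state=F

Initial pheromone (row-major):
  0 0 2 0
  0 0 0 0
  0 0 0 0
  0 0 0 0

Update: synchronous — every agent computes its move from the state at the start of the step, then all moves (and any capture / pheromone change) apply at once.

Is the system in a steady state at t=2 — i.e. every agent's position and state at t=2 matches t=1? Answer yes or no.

t=1: a0@(0,0) a1@(0,2) a2@(0,2) a3@(1,0) a4@(1,0) a5@(0,0) | pheromone: 4 0 5 0 / 4 0 0 0 / 0 0 0 0 / 0 0 0 0
t=2: a0@(0,0) a1@(0,2) a2@(0,2) a3@(0,0) a4@(0,0) a5@(0,0) | pheromone: 11 0 8 0 / 3 0 0 0 / 0 0 0 0 / 0 0 0 0

no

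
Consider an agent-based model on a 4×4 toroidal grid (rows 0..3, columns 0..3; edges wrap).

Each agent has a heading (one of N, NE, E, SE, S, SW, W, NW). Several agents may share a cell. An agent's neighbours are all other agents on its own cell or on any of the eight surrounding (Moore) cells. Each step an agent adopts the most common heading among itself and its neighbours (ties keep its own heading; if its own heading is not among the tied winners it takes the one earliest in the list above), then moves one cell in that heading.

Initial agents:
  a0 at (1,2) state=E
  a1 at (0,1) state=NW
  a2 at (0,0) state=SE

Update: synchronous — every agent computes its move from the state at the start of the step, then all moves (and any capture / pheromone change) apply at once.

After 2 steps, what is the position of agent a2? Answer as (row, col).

t=1: a0@(1,3):E a1@(3,0):NW a2@(1,1):SE
t=2: a0@(1,0):E a1@(2,3):NW a2@(2,2):SE

(2, 2)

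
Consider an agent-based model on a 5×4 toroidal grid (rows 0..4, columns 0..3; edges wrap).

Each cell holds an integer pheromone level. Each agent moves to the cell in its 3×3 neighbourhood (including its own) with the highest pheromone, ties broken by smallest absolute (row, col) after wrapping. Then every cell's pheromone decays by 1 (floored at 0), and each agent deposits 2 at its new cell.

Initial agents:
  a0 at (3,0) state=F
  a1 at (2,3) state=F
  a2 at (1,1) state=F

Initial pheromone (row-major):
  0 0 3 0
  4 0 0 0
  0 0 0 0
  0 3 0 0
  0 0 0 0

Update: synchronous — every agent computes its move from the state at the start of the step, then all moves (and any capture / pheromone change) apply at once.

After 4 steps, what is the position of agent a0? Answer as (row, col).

t=1: a0@(3,1) a1@(1,0) a2@(1,0) | pheromone: 0 0 2 0 / 7 0 0 0 / 0 0 0 0 / 0 4 0 0 / 0 0 0 0
t=2: a0@(3,1) a1@(1,0) a2@(1,0) | pheromone: 0 0 1 0 / 10 0 0 0 / 0 0 0 0 / 0 5 0 0 / 0 0 0 0
t=3: a0@(3,1) a1@(1,0) a2@(1,0) | pheromone: 0 0 0 0 / 13 0 0 0 / 0 0 0 0 / 0 6 0 0 / 0 0 0 0
t=4: a0@(3,1) a1@(1,0) a2@(1,0) | pheromone: 0 0 0 0 / 16 0 0 0 / 0 0 0 0 / 0 7 0 0 / 0 0 0 0

(3, 1)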